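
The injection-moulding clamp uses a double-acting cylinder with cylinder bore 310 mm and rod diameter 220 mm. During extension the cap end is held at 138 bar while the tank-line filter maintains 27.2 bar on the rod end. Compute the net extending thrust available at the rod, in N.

F ≈ 9.40e5 N

Cap-side area A_cap = π/4 × (310 mm)² = 75480 mm^2
Rod-side annular area A_ann = π/4 × (310² − 220²) = 37460 mm^2
Net thrust = P_cap·A_cap − P_rod·A_ann = 1.042e6 N − 1.019e5 N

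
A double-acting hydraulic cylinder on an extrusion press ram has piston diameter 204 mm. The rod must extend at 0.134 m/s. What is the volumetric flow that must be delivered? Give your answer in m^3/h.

Cap-side area A_cap = π/4 × (204 mm)² = 32690 mm^2
Q = A × v

Q ≈ 15.8 m^3/h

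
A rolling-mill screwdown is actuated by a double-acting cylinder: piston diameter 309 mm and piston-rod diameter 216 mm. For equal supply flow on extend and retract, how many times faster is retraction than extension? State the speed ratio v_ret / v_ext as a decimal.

Cap-side area A_cap = π/4 × (309 mm)² = 74990 mm^2
Rod-side annular area A_ann = π/4 × (309² − 216²) = 38350 mm^2
For equal Q, v ∝ 1/A, so v_ret/v_ext = A_cap/A_ann.

v_ret/v_ext ≈ 1.96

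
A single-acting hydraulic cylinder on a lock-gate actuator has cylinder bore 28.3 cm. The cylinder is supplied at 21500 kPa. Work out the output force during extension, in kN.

Cap-side area A_cap = π/4 × (28.3 cm)² = 629.0 cm^2
F = P × A_cap = 21500 kPa × A_cap

F ≈ 1350 kN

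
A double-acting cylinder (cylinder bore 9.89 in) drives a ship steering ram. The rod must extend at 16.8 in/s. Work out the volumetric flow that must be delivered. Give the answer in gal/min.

Cap-side area A_cap = π/4 × (9.89 in)² = 76.82 in^2
Q = A × v

Q ≈ 335 gal/min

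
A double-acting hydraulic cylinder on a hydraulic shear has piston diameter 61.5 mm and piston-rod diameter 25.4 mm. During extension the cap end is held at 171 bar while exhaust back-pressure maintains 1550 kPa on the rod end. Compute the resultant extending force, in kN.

F ≈ 47.0 kN

Cap-side area A_cap = π/4 × (61.5 mm)² = 2971 mm^2
Rod-side annular area A_ann = π/4 × (61.5² − 25.4²) = 2464 mm^2
Net thrust = P_cap·A_cap − P_rod·A_ann = 50.80 kN − 3.819 kN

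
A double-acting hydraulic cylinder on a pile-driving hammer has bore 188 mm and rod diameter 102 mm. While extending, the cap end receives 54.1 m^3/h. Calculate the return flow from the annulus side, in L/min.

Cap-side area A_cap = π/4 × (188 mm)² = 27760 mm^2
Rod-side annular area A_ann = π/4 × (188² − 102²) = 19590 mm^2
Piston speed v = Q_in/A_cap; rod-end outflow Q_out = v × A_ann = Q_in × A_ann/A_cap.

Q_out ≈ 636 L/min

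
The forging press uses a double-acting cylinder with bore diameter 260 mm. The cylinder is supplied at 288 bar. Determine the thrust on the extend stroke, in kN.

Cap-side area A_cap = π/4 × (260 mm)² = 53090 mm^2
F = P × A_cap = 288 bar × A_cap

F ≈ 1530 kN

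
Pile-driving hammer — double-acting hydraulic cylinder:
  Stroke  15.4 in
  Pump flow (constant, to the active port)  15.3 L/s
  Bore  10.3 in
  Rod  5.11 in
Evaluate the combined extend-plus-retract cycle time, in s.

t ≈ 2.41 s

Cap-side area A_cap = π/4 × (10.3 in)² = 83.32 in^2
Rod-side annular area A_ann = π/4 × (10.3² − 5.11²) = 62.81 in^2
t_ext = A_cap·L/Q = 1.374 s
t_ret = A_ann·L/Q = 1.036 s
t_cycle = t_ext + t_ret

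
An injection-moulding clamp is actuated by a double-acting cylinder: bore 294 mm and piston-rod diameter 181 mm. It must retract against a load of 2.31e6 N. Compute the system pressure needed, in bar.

P ≈ 548 bar

Rod-side annular area A_ann = π/4 × (294² − 181²) = 42160 mm^2
Retraction: pressure acts on the annular area.
P = F / A = 2.31e6 N / A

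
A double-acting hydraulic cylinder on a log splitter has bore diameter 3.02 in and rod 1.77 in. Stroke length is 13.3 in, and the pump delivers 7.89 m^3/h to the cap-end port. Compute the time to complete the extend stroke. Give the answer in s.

Cap-side area A_cap = π/4 × (3.02 in)² = 7.163 in^2
Swept volume V = A × L; t = V / Q = A·L / Q

t ≈ 0.712 s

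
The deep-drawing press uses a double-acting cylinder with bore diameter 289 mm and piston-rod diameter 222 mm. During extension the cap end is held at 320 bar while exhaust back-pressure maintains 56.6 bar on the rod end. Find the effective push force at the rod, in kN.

Cap-side area A_cap = π/4 × (289 mm)² = 65600 mm^2
Rod-side annular area A_ann = π/4 × (289² − 222²) = 26890 mm^2
Net thrust = P_cap·A_cap − P_rod·A_ann = 2099 kN − 152.2 kN

F ≈ 1950 kN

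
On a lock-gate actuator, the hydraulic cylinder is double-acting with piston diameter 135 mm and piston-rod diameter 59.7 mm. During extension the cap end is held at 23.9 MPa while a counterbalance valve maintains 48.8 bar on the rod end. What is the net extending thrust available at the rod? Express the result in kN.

F ≈ 286 kN

Cap-side area A_cap = π/4 × (135 mm)² = 14310 mm^2
Rod-side annular area A_ann = π/4 × (135² − 59.7²) = 11510 mm^2
Net thrust = P_cap·A_cap − P_rod·A_ann = 342.1 kN − 56.19 kN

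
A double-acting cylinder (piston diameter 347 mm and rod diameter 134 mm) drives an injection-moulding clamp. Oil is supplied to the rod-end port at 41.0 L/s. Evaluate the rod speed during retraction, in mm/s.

v ≈ 510 mm/s

Rod-side annular area A_ann = π/4 × (347² − 134²) = 80470 mm^2
Flow into the rod-end port fills the annular volume.
v = Q / A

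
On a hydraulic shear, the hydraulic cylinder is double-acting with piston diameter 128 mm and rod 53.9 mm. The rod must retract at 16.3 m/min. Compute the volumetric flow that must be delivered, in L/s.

Rod-side annular area A_ann = π/4 × (128² − 53.9²) = 10590 mm^2
Q = A × v

Q ≈ 2.88 L/s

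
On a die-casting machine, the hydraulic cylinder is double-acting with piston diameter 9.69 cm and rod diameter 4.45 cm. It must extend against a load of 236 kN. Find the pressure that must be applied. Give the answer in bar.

P ≈ 320 bar

Cap-side area A_cap = π/4 × (9.69 cm)² = 73.75 cm^2
P = F / A = 236 kN / A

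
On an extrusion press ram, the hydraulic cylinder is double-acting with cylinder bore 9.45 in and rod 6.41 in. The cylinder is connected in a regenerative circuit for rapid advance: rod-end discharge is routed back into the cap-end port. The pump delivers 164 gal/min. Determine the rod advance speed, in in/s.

In regeneration the rod-end outflow joins the pump flow into the cap end, so the net volume the pump must supply per unit advance equals the rod cross-section area.
Rod cross-section A_rod = π/4 × (6.41 in)² = 32.27 in^2
v = Q_pump / A_rod

v ≈ 19.6 in/s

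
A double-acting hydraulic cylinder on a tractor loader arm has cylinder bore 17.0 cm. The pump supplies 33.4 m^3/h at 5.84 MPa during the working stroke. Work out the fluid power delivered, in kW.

W ≈ 54.2 kW

Hydraulic power = P × Q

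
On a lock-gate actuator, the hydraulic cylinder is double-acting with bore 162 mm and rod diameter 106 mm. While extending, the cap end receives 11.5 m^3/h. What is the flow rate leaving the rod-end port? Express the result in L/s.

Q_out ≈ 1.83 L/s

Cap-side area A_cap = π/4 × (162 mm)² = 20610 mm^2
Rod-side annular area A_ann = π/4 × (162² − 106²) = 11790 mm^2
Piston speed v = Q_in/A_cap; rod-end outflow Q_out = v × A_ann = Q_in × A_ann/A_cap.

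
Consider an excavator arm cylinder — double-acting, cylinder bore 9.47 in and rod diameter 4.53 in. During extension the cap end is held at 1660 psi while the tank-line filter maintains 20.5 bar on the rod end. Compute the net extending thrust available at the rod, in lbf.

Cap-side area A_cap = π/4 × (9.47 in)² = 70.44 in^2
Rod-side annular area A_ann = π/4 × (9.47² − 4.53²) = 54.32 in^2
Net thrust = P_cap·A_cap − P_rod·A_ann = 1.169e5 lbf − 16150 lbf

F ≈ 1.01e5 lbf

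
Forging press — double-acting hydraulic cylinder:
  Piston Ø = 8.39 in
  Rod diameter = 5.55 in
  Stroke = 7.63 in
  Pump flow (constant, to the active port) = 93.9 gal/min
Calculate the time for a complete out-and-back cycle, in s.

Cap-side area A_cap = π/4 × (8.39 in)² = 55.29 in^2
Rod-side annular area A_ann = π/4 × (8.39² − 5.55²) = 31.09 in^2
t_ext = A_cap·L/Q = 1.167 s
t_ret = A_ann·L/Q = 0.6562 s
t_cycle = t_ext + t_ret

t ≈ 1.82 s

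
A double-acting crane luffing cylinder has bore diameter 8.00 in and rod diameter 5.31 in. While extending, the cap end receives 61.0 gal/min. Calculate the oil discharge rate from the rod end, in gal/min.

Q_out ≈ 34.1 gal/min

Cap-side area A_cap = π/4 × (8.00 in)² = 50.27 in^2
Rod-side annular area A_ann = π/4 × (8.00² − 5.31²) = 28.12 in^2
Piston speed v = Q_in/A_cap; rod-end outflow Q_out = v × A_ann = Q_in × A_ann/A_cap.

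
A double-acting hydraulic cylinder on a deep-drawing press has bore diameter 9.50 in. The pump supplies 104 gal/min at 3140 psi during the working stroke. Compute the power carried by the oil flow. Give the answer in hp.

Hydraulic power = P × Q

W ≈ 190 hp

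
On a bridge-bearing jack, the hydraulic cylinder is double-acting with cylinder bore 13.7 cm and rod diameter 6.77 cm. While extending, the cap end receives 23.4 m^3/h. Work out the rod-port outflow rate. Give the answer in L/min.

Q_out ≈ 295 L/min

Cap-side area A_cap = π/4 × (13.7 cm)² = 147.4 cm^2
Rod-side annular area A_ann = π/4 × (13.7² − 6.77²) = 111.4 cm^2
Piston speed v = Q_in/A_cap; rod-end outflow Q_out = v × A_ann = Q_in × A_ann/A_cap.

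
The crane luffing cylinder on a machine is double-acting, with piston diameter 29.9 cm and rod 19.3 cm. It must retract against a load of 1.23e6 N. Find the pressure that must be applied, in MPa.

P ≈ 30.0 MPa

Rod-side annular area A_ann = π/4 × (29.9² − 19.3²) = 409.6 cm^2
Retraction: pressure acts on the annular area.
P = F / A = 1.23e6 N / A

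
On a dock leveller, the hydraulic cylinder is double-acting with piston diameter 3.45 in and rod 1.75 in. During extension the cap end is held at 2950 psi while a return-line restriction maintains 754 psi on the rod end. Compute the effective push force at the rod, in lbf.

Cap-side area A_cap = π/4 × (3.45 in)² = 9.348 in^2
Rod-side annular area A_ann = π/4 × (3.45² − 1.75²) = 6.943 in^2
Net thrust = P_cap·A_cap − P_rod·A_ann = 27580 lbf − 5235 lbf

F ≈ 22300 lbf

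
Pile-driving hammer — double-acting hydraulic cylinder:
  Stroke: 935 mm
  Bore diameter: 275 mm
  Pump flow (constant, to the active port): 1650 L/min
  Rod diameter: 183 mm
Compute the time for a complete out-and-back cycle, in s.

Cap-side area A_cap = π/4 × (275 mm)² = 59400 mm^2
Rod-side annular area A_ann = π/4 × (275² − 183²) = 33090 mm^2
t_ext = A_cap·L/Q = 2.019 s
t_ret = A_ann·L/Q = 1.125 s
t_cycle = t_ext + t_ret

t ≈ 3.14 s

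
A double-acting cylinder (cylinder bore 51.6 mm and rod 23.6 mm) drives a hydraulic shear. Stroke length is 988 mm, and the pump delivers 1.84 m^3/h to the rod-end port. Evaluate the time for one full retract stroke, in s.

Rod-side annular area A_ann = π/4 × (51.6² − 23.6²) = 1654 mm^2
Swept volume V = A × L; t = V / Q = A·L / Q

t ≈ 3.20 s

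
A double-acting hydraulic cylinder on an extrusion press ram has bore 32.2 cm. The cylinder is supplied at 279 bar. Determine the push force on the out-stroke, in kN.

Cap-side area A_cap = π/4 × (32.2 cm)² = 814.3 cm^2
F = P × A_cap = 279 bar × A_cap

F ≈ 2270 kN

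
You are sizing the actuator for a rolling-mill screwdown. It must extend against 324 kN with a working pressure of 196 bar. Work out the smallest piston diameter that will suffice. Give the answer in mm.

D ≈ 145 mm

Extension force acts on the full piston face: F = P × (π/4)D².
D = √(4F / (πP)) = √(4 × 324 kN / (π × 196 bar))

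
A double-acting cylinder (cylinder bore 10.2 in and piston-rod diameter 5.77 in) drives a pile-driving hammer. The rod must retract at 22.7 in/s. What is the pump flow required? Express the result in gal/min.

Q ≈ 328 gal/min

Rod-side annular area A_ann = π/4 × (10.2² − 5.77²) = 55.56 in^2
Q = A × v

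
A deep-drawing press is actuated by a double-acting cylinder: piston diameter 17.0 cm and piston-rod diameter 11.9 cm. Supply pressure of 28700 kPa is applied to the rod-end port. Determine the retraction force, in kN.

Rod-side annular area A_ann = π/4 × (17.0² − 11.9²) = 115.8 cm^2
On retraction the pressure acts on the annular area (bore minus rod).
F = P × A_ann

F ≈ 332 kN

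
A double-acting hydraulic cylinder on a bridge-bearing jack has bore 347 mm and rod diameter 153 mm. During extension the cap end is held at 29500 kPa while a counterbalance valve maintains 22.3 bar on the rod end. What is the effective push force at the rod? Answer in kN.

F ≈ 2620 kN

Cap-side area A_cap = π/4 × (347 mm)² = 94570 mm^2
Rod-side annular area A_ann = π/4 × (347² − 153²) = 76180 mm^2
Net thrust = P_cap·A_cap − P_rod·A_ann = 2790 kN − 169.9 kN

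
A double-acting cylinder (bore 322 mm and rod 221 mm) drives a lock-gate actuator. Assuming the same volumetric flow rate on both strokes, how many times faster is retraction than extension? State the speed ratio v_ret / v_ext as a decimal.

v_ret/v_ext ≈ 1.89

Cap-side area A_cap = π/4 × (322 mm)² = 81430 mm^2
Rod-side annular area A_ann = π/4 × (322² − 221²) = 43070 mm^2
For equal Q, v ∝ 1/A, so v_ret/v_ext = A_cap/A_ann.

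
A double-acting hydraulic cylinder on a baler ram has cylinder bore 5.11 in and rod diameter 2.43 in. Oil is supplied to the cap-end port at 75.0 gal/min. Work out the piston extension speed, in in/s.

Cap-side area A_cap = π/4 × (5.11 in)² = 20.51 in^2
v = Q / A

v ≈ 14.1 in/s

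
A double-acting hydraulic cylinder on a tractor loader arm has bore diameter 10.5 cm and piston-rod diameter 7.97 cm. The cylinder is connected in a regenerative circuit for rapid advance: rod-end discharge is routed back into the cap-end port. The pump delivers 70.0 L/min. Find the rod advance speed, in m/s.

In regeneration the rod-end outflow joins the pump flow into the cap end, so the net volume the pump must supply per unit advance equals the rod cross-section area.
Rod cross-section A_rod = π/4 × (7.97 cm)² = 49.89 cm^2
v = Q_pump / A_rod

v ≈ 0.234 m/s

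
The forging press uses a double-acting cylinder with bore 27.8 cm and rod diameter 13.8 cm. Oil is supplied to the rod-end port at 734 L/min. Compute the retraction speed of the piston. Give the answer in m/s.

v ≈ 0.267 m/s

Rod-side annular area A_ann = π/4 × (27.8² − 13.8²) = 457.4 cm^2
Flow into the rod-end port fills the annular volume.
v = Q / A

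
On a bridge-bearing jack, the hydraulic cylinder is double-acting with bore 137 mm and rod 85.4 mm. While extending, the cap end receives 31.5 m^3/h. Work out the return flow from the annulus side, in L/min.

Cap-side area A_cap = π/4 × (137 mm)² = 14740 mm^2
Rod-side annular area A_ann = π/4 × (137² − 85.4²) = 9013 mm^2
Piston speed v = Q_in/A_cap; rod-end outflow Q_out = v × A_ann = Q_in × A_ann/A_cap.

Q_out ≈ 321 L/min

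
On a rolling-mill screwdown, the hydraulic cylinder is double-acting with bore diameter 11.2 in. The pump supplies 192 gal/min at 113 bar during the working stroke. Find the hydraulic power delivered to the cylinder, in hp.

W ≈ 184 hp

Hydraulic power = P × Q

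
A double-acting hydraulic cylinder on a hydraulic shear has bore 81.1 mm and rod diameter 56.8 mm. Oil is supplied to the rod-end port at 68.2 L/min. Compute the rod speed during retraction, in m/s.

v ≈ 0.432 m/s

Rod-side annular area A_ann = π/4 × (81.1² − 56.8²) = 2632 mm^2
Flow into the rod-end port fills the annular volume.
v = Q / A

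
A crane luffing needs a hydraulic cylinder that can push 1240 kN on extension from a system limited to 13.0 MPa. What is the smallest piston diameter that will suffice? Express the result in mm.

D ≈ 348 mm

Extension force acts on the full piston face: F = P × (π/4)D².
D = √(4F / (πP)) = √(4 × 1240 kN / (π × 13.0 MPa))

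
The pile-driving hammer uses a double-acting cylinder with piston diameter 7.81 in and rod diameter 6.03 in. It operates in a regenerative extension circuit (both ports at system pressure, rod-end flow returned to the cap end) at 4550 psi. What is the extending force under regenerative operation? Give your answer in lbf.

F ≈ 1.30e5 lbf

With equal pressure on both faces, forces on the annular region cancel; the net push is pressure × rod cross-section.
Rod cross-section A_rod = π/4 × (6.03 in)² = 28.56 in^2
F = P × A_rod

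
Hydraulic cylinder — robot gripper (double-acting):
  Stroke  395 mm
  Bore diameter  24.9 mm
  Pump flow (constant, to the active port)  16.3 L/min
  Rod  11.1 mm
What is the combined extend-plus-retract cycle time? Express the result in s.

Cap-side area A_cap = π/4 × (24.9 mm)² = 487.0 mm^2
Rod-side annular area A_ann = π/4 × (24.9² − 11.1²) = 390.2 mm^2
t_ext = A_cap·L/Q = 0.7080 s
t_ret = A_ann·L/Q = 0.5673 s
t_cycle = t_ext + t_ret

t ≈ 1.28 s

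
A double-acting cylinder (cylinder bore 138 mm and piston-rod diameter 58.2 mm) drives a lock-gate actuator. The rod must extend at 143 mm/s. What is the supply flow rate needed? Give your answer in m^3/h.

Cap-side area A_cap = π/4 × (138 mm)² = 14960 mm^2
Q = A × v

Q ≈ 7.70 m^3/h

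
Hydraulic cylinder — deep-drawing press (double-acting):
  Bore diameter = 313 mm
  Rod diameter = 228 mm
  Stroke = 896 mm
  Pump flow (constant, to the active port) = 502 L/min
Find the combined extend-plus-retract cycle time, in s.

Cap-side area A_cap = π/4 × (313 mm)² = 76940 mm^2
Rod-side annular area A_ann = π/4 × (313² − 228²) = 36120 mm^2
t_ext = A_cap·L/Q = 8.240 s
t_ret = A_ann·L/Q = 3.868 s
t_cycle = t_ext + t_ret

t ≈ 12.1 s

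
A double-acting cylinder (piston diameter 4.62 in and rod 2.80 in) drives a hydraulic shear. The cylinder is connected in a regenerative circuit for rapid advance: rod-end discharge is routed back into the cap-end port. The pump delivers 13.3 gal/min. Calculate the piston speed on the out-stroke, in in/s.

v ≈ 8.32 in/s

In regeneration the rod-end outflow joins the pump flow into the cap end, so the net volume the pump must supply per unit advance equals the rod cross-section area.
Rod cross-section A_rod = π/4 × (2.80 in)² = 6.158 in^2
v = Q_pump / A_rod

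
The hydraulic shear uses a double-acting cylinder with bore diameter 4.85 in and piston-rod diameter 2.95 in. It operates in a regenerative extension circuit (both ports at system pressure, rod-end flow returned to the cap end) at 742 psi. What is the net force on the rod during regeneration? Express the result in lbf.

F ≈ 5070 lbf

With equal pressure on both faces, forces on the annular region cancel; the net push is pressure × rod cross-section.
Rod cross-section A_rod = π/4 × (2.95 in)² = 6.835 in^2
F = P × A_rod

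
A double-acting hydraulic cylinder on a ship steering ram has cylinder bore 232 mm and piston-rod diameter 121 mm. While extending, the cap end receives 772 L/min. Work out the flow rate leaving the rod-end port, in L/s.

Cap-side area A_cap = π/4 × (232 mm)² = 42270 mm^2
Rod-side annular area A_ann = π/4 × (232² − 121²) = 30770 mm^2
Piston speed v = Q_in/A_cap; rod-end outflow Q_out = v × A_ann = Q_in × A_ann/A_cap.

Q_out ≈ 9.37 L/s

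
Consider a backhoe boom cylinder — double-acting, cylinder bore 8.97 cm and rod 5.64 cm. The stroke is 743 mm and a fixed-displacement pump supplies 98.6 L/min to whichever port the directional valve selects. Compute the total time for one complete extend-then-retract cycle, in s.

t ≈ 4.58 s

Cap-side area A_cap = π/4 × (8.97 cm)² = 63.19 cm^2
Rod-side annular area A_ann = π/4 × (8.97² − 5.64²) = 38.21 cm^2
t_ext = A_cap·L/Q = 2.857 s
t_ret = A_ann·L/Q = 1.728 s
t_cycle = t_ext + t_ret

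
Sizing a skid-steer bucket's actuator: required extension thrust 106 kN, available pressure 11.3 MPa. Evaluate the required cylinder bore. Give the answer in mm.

D ≈ 109 mm

Extension force acts on the full piston face: F = P × (π/4)D².
D = √(4F / (πP)) = √(4 × 106 kN / (π × 11.3 MPa))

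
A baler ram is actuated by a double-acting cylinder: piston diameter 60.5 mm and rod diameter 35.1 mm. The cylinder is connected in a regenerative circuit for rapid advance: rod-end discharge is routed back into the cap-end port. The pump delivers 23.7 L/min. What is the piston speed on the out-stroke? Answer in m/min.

v ≈ 24.5 m/min

In regeneration the rod-end outflow joins the pump flow into the cap end, so the net volume the pump must supply per unit advance equals the rod cross-section area.
Rod cross-section A_rod = π/4 × (35.1 mm)² = 967.6 mm^2
v = Q_pump / A_rod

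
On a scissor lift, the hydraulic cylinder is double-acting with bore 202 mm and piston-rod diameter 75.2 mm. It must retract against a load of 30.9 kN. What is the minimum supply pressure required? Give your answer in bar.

P ≈ 11.2 bar

Rod-side annular area A_ann = π/4 × (202² − 75.2²) = 27610 mm^2
Retraction: pressure acts on the annular area.
P = F / A = 30.9 kN / A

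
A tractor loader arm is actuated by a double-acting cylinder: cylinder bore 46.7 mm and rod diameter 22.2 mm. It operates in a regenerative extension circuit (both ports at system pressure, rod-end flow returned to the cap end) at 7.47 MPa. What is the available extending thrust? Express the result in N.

F ≈ 2890 N

With equal pressure on both faces, forces on the annular region cancel; the net push is pressure × rod cross-section.
Rod cross-section A_rod = π/4 × (22.2 mm)² = 387.1 mm^2
F = P × A_rod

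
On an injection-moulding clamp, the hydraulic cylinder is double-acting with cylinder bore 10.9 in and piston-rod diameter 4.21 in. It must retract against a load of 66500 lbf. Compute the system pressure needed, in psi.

Rod-side annular area A_ann = π/4 × (10.9² − 4.21²) = 79.39 in^2
Retraction: pressure acts on the annular area.
P = F / A = 66500 lbf / A

P ≈ 838 psi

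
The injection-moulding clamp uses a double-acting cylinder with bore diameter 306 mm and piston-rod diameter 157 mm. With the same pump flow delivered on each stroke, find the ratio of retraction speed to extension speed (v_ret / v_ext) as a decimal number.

Cap-side area A_cap = π/4 × (306 mm)² = 73540 mm^2
Rod-side annular area A_ann = π/4 × (306² − 157²) = 54180 mm^2
For equal Q, v ∝ 1/A, so v_ret/v_ext = A_cap/A_ann.

v_ret/v_ext ≈ 1.36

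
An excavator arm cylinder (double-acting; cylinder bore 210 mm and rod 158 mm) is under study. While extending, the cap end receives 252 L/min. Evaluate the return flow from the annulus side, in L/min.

Q_out ≈ 109 L/min

Cap-side area A_cap = π/4 × (210 mm)² = 34640 mm^2
Rod-side annular area A_ann = π/4 × (210² − 158²) = 15030 mm^2
Piston speed v = Q_in/A_cap; rod-end outflow Q_out = v × A_ann = Q_in × A_ann/A_cap.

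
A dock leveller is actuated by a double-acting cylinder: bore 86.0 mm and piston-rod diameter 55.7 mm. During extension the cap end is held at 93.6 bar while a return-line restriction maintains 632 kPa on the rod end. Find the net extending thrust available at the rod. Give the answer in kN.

F ≈ 52.2 kN

Cap-side area A_cap = π/4 × (86.0 mm)² = 5809 mm^2
Rod-side annular area A_ann = π/4 × (86.0² − 55.7²) = 3372 mm^2
Net thrust = P_cap·A_cap − P_rod·A_ann = 54.37 kN − 2.131 kN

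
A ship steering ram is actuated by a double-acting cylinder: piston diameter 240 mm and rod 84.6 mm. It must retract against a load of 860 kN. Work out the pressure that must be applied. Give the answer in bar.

P ≈ 217 bar

Rod-side annular area A_ann = π/4 × (240² − 84.6²) = 39620 mm^2
Retraction: pressure acts on the annular area.
P = F / A = 860 kN / A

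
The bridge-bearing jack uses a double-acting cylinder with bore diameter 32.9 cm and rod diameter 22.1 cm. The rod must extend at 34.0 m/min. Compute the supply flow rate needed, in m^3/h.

Q ≈ 173 m^3/h

Cap-side area A_cap = π/4 × (32.9 cm)² = 850.1 cm^2
Q = A × v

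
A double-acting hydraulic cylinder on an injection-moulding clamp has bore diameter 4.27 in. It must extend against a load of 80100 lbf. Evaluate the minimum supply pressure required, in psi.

P ≈ 5590 psi

Cap-side area A_cap = π/4 × (4.27 in)² = 14.32 in^2
P = F / A = 80100 lbf / A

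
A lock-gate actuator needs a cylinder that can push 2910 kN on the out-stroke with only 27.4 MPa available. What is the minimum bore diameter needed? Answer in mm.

Extension force acts on the full piston face: F = P × (π/4)D².
D = √(4F / (πP)) = √(4 × 2910 kN / (π × 27.4 MPa))

D ≈ 368 mm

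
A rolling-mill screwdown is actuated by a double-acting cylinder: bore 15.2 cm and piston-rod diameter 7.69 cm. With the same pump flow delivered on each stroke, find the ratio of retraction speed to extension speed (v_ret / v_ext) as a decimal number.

v_ret/v_ext ≈ 1.34

Cap-side area A_cap = π/4 × (15.2 cm)² = 181.5 cm^2
Rod-side annular area A_ann = π/4 × (15.2² − 7.69²) = 135.0 cm^2
For equal Q, v ∝ 1/A, so v_ret/v_ext = A_cap/A_ann.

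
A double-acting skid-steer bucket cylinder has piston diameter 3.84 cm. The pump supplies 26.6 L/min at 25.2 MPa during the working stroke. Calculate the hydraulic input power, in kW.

W ≈ 11.2 kW

Hydraulic power = P × Q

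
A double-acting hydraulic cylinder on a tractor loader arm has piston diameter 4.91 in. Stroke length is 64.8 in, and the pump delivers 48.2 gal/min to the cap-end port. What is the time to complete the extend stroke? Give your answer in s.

t ≈ 6.61 s

Cap-side area A_cap = π/4 × (4.91 in)² = 18.93 in^2
Swept volume V = A × L; t = V / Q = A·L / Q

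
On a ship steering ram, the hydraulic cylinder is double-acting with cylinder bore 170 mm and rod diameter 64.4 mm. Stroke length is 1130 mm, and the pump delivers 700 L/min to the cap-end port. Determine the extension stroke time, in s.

t ≈ 2.20 s

Cap-side area A_cap = π/4 × (170 mm)² = 22700 mm^2
Swept volume V = A × L; t = V / Q = A·L / Q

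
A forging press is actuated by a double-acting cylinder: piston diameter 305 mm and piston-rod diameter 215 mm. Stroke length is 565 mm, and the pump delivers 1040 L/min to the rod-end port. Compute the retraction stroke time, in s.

Rod-side annular area A_ann = π/4 × (305² − 215²) = 36760 mm^2
Swept volume V = A × L; t = V / Q = A·L / Q

t ≈ 1.20 s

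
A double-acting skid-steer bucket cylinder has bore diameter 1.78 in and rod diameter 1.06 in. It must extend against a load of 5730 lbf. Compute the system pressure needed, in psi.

Cap-side area A_cap = π/4 × (1.78 in)² = 2.488 in^2
P = F / A = 5730 lbf / A

P ≈ 2300 psi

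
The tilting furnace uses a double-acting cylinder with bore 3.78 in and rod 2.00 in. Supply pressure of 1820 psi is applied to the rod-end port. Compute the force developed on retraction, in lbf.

F ≈ 14700 lbf

Rod-side annular area A_ann = π/4 × (3.78² − 2.00²) = 8.080 in^2
On retraction the pressure acts on the annular area (bore minus rod).
F = P × A_ann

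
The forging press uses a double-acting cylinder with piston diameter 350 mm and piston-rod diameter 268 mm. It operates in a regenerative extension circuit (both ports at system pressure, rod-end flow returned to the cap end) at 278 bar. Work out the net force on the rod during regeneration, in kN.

With equal pressure on both faces, forces on the annular region cancel; the net push is pressure × rod cross-section.
Rod cross-section A_rod = π/4 × (268 mm)² = 56410 mm^2
F = P × A_rod

F ≈ 1570 kN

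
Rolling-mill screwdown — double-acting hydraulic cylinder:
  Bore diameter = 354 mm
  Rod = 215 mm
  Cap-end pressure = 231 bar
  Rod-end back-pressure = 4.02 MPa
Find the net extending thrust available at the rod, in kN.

F ≈ 2020 kN

Cap-side area A_cap = π/4 × (354 mm)² = 98420 mm^2
Rod-side annular area A_ann = π/4 × (354² − 215²) = 62120 mm^2
Net thrust = P_cap·A_cap − P_rod·A_ann = 2274 kN − 249.7 kN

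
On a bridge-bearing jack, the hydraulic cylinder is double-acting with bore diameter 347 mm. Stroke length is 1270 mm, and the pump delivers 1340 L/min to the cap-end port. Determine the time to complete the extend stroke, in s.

Cap-side area A_cap = π/4 × (347 mm)² = 94570 mm^2
Swept volume V = A × L; t = V / Q = A·L / Q

t ≈ 5.38 s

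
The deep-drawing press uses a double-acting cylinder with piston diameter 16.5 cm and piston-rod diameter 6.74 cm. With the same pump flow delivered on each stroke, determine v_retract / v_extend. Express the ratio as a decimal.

Cap-side area A_cap = π/4 × (16.5 cm)² = 213.8 cm^2
Rod-side annular area A_ann = π/4 × (16.5² − 6.74²) = 178.1 cm^2
For equal Q, v ∝ 1/A, so v_ret/v_ext = A_cap/A_ann.

v_ret/v_ext ≈ 1.20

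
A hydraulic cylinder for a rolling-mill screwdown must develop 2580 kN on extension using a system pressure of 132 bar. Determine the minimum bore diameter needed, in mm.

Extension force acts on the full piston face: F = P × (π/4)D².
D = √(4F / (πP)) = √(4 × 2580 kN / (π × 132 bar))

D ≈ 499 mm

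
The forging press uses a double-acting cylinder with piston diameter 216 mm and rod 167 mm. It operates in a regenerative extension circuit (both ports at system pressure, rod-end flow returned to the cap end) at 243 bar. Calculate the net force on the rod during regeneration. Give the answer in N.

With equal pressure on both faces, forces on the annular region cancel; the net push is pressure × rod cross-section.
Rod cross-section A_rod = π/4 × (167 mm)² = 21900 mm^2
F = P × A_rod

F ≈ 5.32e5 N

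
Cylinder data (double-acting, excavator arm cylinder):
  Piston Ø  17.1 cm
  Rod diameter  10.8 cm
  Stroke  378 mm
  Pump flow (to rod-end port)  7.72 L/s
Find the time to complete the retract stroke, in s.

Rod-side annular area A_ann = π/4 × (17.1² − 10.8²) = 138.0 cm^2
Swept volume V = A × L; t = V / Q = A·L / Q

t ≈ 0.676 s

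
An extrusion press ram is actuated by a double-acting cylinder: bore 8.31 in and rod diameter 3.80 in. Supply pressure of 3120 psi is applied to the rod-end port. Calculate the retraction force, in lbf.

F ≈ 1.34e5 lbf

Rod-side annular area A_ann = π/4 × (8.31² − 3.80²) = 42.90 in^2
On retraction the pressure acts on the annular area (bore minus rod).
F = P × A_ann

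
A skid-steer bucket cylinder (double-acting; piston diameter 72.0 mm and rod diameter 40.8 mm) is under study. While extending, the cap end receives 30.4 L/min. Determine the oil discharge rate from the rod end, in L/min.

Cap-side area A_cap = π/4 × (72.0 mm)² = 4072 mm^2
Rod-side annular area A_ann = π/4 × (72.0² − 40.8²) = 2764 mm^2
Piston speed v = Q_in/A_cap; rod-end outflow Q_out = v × A_ann = Q_in × A_ann/A_cap.

Q_out ≈ 20.6 L/min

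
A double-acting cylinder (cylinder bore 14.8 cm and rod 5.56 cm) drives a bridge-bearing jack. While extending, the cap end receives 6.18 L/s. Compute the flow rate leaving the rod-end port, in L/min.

Q_out ≈ 318 L/min

Cap-side area A_cap = π/4 × (14.8 cm)² = 172.0 cm^2
Rod-side annular area A_ann = π/4 × (14.8² − 5.56²) = 147.8 cm^2
Piston speed v = Q_in/A_cap; rod-end outflow Q_out = v × A_ann = Q_in × A_ann/A_cap.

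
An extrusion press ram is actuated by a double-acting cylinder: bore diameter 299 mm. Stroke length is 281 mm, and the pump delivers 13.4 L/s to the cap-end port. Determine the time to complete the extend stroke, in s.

t ≈ 1.47 s

Cap-side area A_cap = π/4 × (299 mm)² = 70220 mm^2
Swept volume V = A × L; t = V / Q = A·L / Q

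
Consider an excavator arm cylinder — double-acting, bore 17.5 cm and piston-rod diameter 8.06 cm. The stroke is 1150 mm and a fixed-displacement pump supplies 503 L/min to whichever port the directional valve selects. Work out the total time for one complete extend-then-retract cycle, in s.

t ≈ 5.90 s

Cap-side area A_cap = π/4 × (17.5 cm)² = 240.5 cm^2
Rod-side annular area A_ann = π/4 × (17.5² − 8.06²) = 189.5 cm^2
t_ext = A_cap·L/Q = 3.299 s
t_ret = A_ann·L/Q = 2.600 s
t_cycle = t_ext + t_ret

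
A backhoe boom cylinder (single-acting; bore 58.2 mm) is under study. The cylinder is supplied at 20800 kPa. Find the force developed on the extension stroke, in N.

F ≈ 55300 N

Cap-side area A_cap = π/4 × (58.2 mm)² = 2660 mm^2
F = P × A_cap = 20800 kPa × A_cap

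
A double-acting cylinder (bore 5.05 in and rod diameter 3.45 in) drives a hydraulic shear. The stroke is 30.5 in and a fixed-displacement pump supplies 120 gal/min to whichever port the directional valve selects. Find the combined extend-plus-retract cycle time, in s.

Cap-side area A_cap = π/4 × (5.05 in)² = 20.03 in^2
Rod-side annular area A_ann = π/4 × (5.05² − 3.45²) = 10.68 in^2
t_ext = A_cap·L/Q = 1.322 s
t_ret = A_ann·L/Q = 0.7052 s
t_cycle = t_ext + t_ret

t ≈ 2.03 s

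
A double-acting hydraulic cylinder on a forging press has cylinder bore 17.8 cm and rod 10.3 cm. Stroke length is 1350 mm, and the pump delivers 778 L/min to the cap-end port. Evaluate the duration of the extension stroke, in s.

Cap-side area A_cap = π/4 × (17.8 cm)² = 248.8 cm^2
Swept volume V = A × L; t = V / Q = A·L / Q

t ≈ 2.59 s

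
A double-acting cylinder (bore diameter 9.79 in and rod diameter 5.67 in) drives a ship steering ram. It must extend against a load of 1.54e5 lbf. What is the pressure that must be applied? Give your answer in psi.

P ≈ 2050 psi

Cap-side area A_cap = π/4 × (9.79 in)² = 75.28 in^2
P = F / A = 1.54e5 lbf / A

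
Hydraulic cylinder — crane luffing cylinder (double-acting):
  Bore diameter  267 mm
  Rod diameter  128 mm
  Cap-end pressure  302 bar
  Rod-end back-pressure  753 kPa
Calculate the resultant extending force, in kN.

Cap-side area A_cap = π/4 × (267 mm)² = 55990 mm^2
Rod-side annular area A_ann = π/4 × (267² − 128²) = 43120 mm^2
Net thrust = P_cap·A_cap − P_rod·A_ann = 1691 kN − 32.47 kN

F ≈ 1660 kN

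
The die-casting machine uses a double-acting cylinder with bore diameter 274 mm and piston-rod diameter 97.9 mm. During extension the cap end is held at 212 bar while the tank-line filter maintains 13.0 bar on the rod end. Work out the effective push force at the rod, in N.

Cap-side area A_cap = π/4 × (274 mm)² = 58960 mm^2
Rod-side annular area A_ann = π/4 × (274² − 97.9²) = 51440 mm^2
Net thrust = P_cap·A_cap − P_rod·A_ann = 1.250e6 N − 66870 N

F ≈ 1.18e6 N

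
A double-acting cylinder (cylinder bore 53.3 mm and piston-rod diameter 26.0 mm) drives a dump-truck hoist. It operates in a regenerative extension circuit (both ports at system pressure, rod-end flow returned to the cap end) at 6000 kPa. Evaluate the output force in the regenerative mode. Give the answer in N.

F ≈ 3190 N

With equal pressure on both faces, forces on the annular region cancel; the net push is pressure × rod cross-section.
Rod cross-section A_rod = π/4 × (26.0 mm)² = 530.9 mm^2
F = P × A_rod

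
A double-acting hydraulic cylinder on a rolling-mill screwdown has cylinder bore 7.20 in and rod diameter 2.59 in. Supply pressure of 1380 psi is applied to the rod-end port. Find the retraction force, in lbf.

Rod-side annular area A_ann = π/4 × (7.20² − 2.59²) = 35.45 in^2
On retraction the pressure acts on the annular area (bore minus rod).
F = P × A_ann

F ≈ 48900 lbf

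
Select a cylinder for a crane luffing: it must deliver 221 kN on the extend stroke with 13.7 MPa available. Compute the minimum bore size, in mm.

Extension force acts on the full piston face: F = P × (π/4)D².
D = √(4F / (πP)) = √(4 × 221 kN / (π × 13.7 MPa))

D ≈ 143 mm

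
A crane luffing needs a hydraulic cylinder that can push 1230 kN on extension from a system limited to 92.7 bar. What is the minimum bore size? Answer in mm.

D ≈ 411 mm

Extension force acts on the full piston face: F = P × (π/4)D².
D = √(4F / (πP)) = √(4 × 1230 kN / (π × 92.7 bar))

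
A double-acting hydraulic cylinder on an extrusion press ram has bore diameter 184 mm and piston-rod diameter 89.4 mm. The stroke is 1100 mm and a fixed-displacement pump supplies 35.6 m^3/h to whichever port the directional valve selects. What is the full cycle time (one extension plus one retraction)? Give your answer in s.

Cap-side area A_cap = π/4 × (184 mm)² = 26590 mm^2
Rod-side annular area A_ann = π/4 × (184² − 89.4²) = 20310 mm^2
t_ext = A_cap·L/Q = 2.958 s
t_ret = A_ann·L/Q = 2.260 s
t_cycle = t_ext + t_ret

t ≈ 5.22 s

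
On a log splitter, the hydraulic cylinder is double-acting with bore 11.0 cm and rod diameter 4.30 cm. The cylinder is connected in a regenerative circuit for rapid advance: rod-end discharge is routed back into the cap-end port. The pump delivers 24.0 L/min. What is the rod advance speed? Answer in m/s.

v ≈ 0.275 m/s

In regeneration the rod-end outflow joins the pump flow into the cap end, so the net volume the pump must supply per unit advance equals the rod cross-section area.
Rod cross-section A_rod = π/4 × (4.30 cm)² = 14.52 cm^2
v = Q_pump / A_rod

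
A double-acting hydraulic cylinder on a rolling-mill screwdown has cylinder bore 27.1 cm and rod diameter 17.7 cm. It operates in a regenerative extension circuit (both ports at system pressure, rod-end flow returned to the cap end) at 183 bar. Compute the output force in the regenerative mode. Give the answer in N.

F ≈ 4.50e5 N

With equal pressure on both faces, forces on the annular region cancel; the net push is pressure × rod cross-section.
Rod cross-section A_rod = π/4 × (17.7 cm)² = 246.1 cm^2
F = P × A_rod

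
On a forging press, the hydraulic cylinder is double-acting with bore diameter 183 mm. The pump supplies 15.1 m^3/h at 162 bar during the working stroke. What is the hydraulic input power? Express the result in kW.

W ≈ 68.0 kW

Hydraulic power = P × Q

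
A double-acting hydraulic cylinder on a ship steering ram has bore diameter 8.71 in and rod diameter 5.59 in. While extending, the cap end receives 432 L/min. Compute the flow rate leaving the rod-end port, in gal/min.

Cap-side area A_cap = π/4 × (8.71 in)² = 59.58 in^2
Rod-side annular area A_ann = π/4 × (8.71² − 5.59²) = 35.04 in^2
Piston speed v = Q_in/A_cap; rod-end outflow Q_out = v × A_ann = Q_in × A_ann/A_cap.

Q_out ≈ 67.1 gal/min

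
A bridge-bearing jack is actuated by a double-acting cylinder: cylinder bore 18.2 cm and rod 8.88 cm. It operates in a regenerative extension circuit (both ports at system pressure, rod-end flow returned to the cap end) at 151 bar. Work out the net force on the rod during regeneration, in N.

F ≈ 93500 N

With equal pressure on both faces, forces on the annular region cancel; the net push is pressure × rod cross-section.
Rod cross-section A_rod = π/4 × (8.88 cm)² = 61.93 cm^2
F = P × A_rod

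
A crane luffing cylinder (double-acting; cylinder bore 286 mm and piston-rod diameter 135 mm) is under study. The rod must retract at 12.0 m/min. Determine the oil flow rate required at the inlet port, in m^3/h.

Q ≈ 35.9 m^3/h

Rod-side annular area A_ann = π/4 × (286² − 135²) = 49930 mm^2
Q = A × v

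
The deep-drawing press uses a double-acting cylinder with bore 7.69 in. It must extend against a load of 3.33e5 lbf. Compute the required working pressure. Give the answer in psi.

Cap-side area A_cap = π/4 × (7.69 in)² = 46.45 in^2
P = F / A = 3.33e5 lbf / A

P ≈ 7170 psi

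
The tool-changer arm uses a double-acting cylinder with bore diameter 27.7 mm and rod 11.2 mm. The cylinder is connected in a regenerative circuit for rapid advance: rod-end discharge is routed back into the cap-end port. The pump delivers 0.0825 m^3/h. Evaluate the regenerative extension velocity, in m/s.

v ≈ 0.233 m/s

In regeneration the rod-end outflow joins the pump flow into the cap end, so the net volume the pump must supply per unit advance equals the rod cross-section area.
Rod cross-section A_rod = π/4 × (11.2 mm)² = 98.52 mm^2
v = Q_pump / A_rod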